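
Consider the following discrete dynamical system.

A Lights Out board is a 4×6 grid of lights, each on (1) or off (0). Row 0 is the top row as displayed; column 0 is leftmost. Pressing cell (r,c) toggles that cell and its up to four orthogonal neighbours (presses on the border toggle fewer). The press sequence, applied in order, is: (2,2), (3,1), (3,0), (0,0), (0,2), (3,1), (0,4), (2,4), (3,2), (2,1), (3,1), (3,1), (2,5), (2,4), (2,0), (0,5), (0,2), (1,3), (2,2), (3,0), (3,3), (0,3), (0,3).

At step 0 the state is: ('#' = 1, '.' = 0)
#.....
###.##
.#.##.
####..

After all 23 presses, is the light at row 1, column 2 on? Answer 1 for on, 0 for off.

gen 0: #.....
###.##
.#.##.
####..
gen 1: #.....
##..##
..#.#.
##.#..
gen 2: #.....
##..##
.##.#.
..##..
gen 3: #.....
##..##
###.#.
####..
gen 4: .#....
.#..##
###.#.
####..
gen 5: ..##..
.##.##
###.#.
####..
gen 6: ..##..
.##.##
#.#.#.
...#..
gen 7: ..#.##
.##..#
#.#.#.
...#..
gen 8: ..#.##
.##.##
#.##.#
...##.
gen 9: ..#.##
.##.##
#..#.#
.##.#.
gen 10: ..#.##
..#.##
.###.#
..#.#.
gen 11: ..#.##
..#.##
..##.#
##..#.
gen 12: ..#.##
..#.##
.###.#
..#.#.
gen 13: ..#.##
..#.#.
.####.
..#.##
gen 14: ..#.##
..#...
.##..#
..#..#
gen 15: ..#.##
#.#...
#.#..#
#.#..#
gen 16: ..#...
#.#..#
#.#..#
#.#..#
gen 17: .#.#..
#....#
#.#..#
#.#..#
gen 18: .#....
#.####
#.##.#
#.#..#
gen 19: .#....
#..###
##...#
#....#
gen 20: .#....
#..###
.#...#
.#...#
gen 21: .#....
#..###
.#.#.#
.#####
gen 22: .####.
#...##
.#.#.#
.#####
gen 23: .#....
#..###
.#.#.#
.#####

0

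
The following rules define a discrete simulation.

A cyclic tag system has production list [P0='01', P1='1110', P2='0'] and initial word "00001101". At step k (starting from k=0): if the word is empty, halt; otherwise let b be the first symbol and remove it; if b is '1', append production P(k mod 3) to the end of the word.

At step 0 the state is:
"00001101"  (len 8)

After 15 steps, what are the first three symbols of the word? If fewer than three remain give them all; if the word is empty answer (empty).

100

gen 0: "00001101"  (len 8)
gen 1: "0001101"  (len 7)
gen 2: "001101"  (len 6)
gen 3: "01101"  (len 5)
gen 4: "1101"  (len 4)
gen 5: "1011110"  (len 7)
gen 6: "0111100"  (len 7)
gen 7: "111100"  (len 6)
gen 8: "111001110"  (len 9)
gen 9: "110011100"  (len 9)
gen 10: "1001110001"  (len 10)
gen 11: "0011100011110"  (len 13)
gen 12: "011100011110"  (len 12)
gen 13: "11100011110"  (len 11)
gen 14: "11000111101110"  (len 14)
gen 15: "10001111011100"  (len 14)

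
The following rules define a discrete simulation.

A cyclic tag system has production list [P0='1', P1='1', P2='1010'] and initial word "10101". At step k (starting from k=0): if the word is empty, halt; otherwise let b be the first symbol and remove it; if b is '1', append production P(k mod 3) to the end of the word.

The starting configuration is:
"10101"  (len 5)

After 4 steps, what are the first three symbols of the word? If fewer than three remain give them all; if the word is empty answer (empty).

k=0  "10101"  (len 5)
k=1  "01011"  (len 5)
k=2  "1011"  (len 4)
k=3  "0111010"  (len 7)
k=4  "111010"  (len 6)

111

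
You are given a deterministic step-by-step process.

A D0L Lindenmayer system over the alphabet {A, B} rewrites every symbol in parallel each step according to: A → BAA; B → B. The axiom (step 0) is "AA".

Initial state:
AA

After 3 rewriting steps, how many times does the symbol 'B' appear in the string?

step 0: AA
step 1: BAABAA
step 2: BBAABAABBAABAA
step 3: BBBAABAABBAABAABBBAABAABBAABAA

14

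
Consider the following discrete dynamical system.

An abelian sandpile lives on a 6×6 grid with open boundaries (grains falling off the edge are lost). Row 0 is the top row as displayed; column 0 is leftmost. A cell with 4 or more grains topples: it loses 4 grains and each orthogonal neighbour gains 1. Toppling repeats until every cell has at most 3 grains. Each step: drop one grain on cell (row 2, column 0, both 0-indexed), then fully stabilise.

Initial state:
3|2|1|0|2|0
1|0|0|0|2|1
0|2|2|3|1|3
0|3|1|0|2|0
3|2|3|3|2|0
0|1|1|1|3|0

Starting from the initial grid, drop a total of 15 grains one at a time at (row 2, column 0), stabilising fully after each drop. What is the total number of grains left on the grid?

54

t=0: 3|2|1|0|2|0
1|0|0|0|2|1
0|2|2|3|1|3
0|3|1|0|2|0
3|2|3|3|2|0
0|1|1|1|3|0
t=1: 3|2|1|0|2|0
1|0|0|0|2|1
1|2|2|3|1|3
0|3|1|0|2|0
3|2|3|3|2|0
0|1|1|1|3|0
t=2: 3|2|1|0|2|0
1|0|0|0|2|1
2|2|2|3|1|3
0|3|1|0|2|0
3|2|3|3|2|0
0|1|1|1|3|0
t=3: 3|2|1|0|2|0
1|0|0|0|2|1
3|2|2|3|1|3
0|3|1|0|2|0
3|2|3|3|2|0
0|1|1|1|3|0
t=4: 3|2|1|0|2|0
2|0|0|0|2|1
0|3|2|3|1|3
1|3|1|0|2|0
3|2|3|3|2|0
0|1|1|1|3|0
t=5: 3|2|1|0|2|0
2|0|0|0|2|1
1|3|2|3|1|3
1|3|1|0|2|0
3|2|3|3|2|0
0|1|1|1|3|0
t=6: 3|2|1|0|2|0
2|0|0|0|2|1
2|3|2|3|1|3
1|3|1|0|2|0
3|2|3|3|2|0
0|1|1|1|3|0
t=7: 3|2|1|0|2|0
2|0|0|0|2|1
3|3|2|3|1|3
1|3|1|0|2|0
3|2|3|3|2|0
0|1|1|1|3|0
t=8: 3|2|1|0|2|0
3|1|0|0|2|1
1|1|3|3|1|3
3|0|2|0|2|0
3|3|3|3|2|0
0|1|1|1|3|0
t=9: 3|2|1|0|2|0
3|1|0|0|2|1
2|1|3|3|1|3
3|0|2|0|2|0
3|3|3|3|2|0
0|1|1|1|3|0
t=10: 3|2|1|0|2|0
3|1|0|0|2|1
3|1|3|3|1|3
3|0|2|0|2|0
3|3|3|3|2|0
0|1|1|1|3|0
t=11: 0|3|1|0|2|0
1|2|0|0|2|1
2|2|3|3|1|3
1|2|3|1|2|0
1|1|1|0|3|0
1|2|2|2|3|0
t=12: 0|3|1|0|2|0
1|2|0|0|2|1
3|2|3|3|1|3
1|2|3|1|2|0
1|1|1|0|3|0
1|2|2|2|3|0
t=13: 0|3|1|0|2|0
2|2|0|0|2|1
0|3|3|3|1|3
2|2|3|1|2|0
1|1|1|0|3|0
1|2|2|2|3|0
t=14: 0|3|1|0|2|0
2|2|0|0|2|1
1|3|3|3|1|3
2|2|3|1|2|0
1|1|1|0|3|0
1|2|2|2|3|0
t=15: 0|3|1|0|2|0
2|2|0|0|2|1
2|3|3|3|1|3
2|2|3|1|2|0
1|1|1|0|3|0
1|2|2|2|3|0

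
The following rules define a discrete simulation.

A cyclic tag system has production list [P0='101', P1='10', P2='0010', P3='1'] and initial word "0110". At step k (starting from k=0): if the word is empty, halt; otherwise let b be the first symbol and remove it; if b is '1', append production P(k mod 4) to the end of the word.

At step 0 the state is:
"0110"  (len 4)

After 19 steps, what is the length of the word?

11

[0] "0110"  (len 4)
[1] "110"  (len 3)
[2] "1010"  (len 4)
[3] "0100010"  (len 7)
[4] "100010"  (len 6)
[5] "00010101"  (len 8)
[6] "0010101"  (len 7)
[7] "010101"  (len 6)
[8] "10101"  (len 5)
[9] "0101101"  (len 7)
[10] "101101"  (len 6)
[11] "011010010"  (len 9)
[12] "11010010"  (len 8)
[13] "1010010101"  (len 10)
[14] "01001010110"  (len 11)
[15] "1001010110"  (len 10)
[16] "0010101101"  (len 10)
[17] "010101101"  (len 9)
[18] "10101101"  (len 8)
[19] "01011010010"  (len 11)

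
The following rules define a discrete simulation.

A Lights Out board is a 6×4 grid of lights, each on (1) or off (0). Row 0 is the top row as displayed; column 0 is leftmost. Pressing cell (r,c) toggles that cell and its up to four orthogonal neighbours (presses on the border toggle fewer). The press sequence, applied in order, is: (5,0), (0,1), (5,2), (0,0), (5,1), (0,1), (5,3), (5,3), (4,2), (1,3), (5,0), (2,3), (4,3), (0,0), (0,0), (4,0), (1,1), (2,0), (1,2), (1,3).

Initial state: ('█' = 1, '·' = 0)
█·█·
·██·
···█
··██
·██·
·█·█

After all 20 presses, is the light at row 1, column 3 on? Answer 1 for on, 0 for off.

0

k=0  █·█·
·██·
···█
··██
·██·
·█·█
k=1  █·█·
·██·
···█
··██
███·
█··█
k=2  ·█··
··█·
···█
··██
███·
█··█
k=3  ·█··
··█·
···█
··██
██··
███·
k=4  █···
█·█·
···█
··██
██··
███·
k=5  █···
█·█·
···█
··██
█···
····
k=6  ·██·
███·
···█
··██
█···
····
k=7  ·██·
███·
···█
··██
█··█
··██
k=8  ·██·
███·
···█
··██
█···
····
k=9  ·██·
███·
···█
···█
████
··█·
k=10  ·███
██·█
····
···█
████
··█·
k=11  ·███
██·█
····
···█
·███
███·
k=12  ·███
██··
··██
····
·███
███·
k=13  ·███
██··
··██
···█
·█··
████
k=14  █·██
·█··
··██
···█
·█··
████
k=15  ·███
██··
··██
···█
·█··
████
k=16  ·███
██··
··██
█··█
█···
·███
k=17  ··██
··█·
·███
█··█
█···
·███
k=18  ··██
█·█·
█·██
···█
█···
·███
k=19  ···█
██·█
█··█
···█
█···
·███
k=20  ····
███·
█···
···█
█···
·███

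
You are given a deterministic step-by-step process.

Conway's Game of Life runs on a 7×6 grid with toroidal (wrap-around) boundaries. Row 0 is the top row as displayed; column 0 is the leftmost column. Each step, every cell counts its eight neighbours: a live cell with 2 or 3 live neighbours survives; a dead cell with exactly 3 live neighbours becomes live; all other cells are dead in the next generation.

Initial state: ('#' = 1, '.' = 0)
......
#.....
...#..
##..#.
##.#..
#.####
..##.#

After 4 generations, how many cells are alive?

0) ......
#.....
...#..
##..#.
##.#..
#.####
..##.#
1) ......
......
##...#
##.###
......
......
###..#
2) ##....
#.....
.##...
.##.#.
#...##
##....
##....
3) .....#
#.#...
#.##..
..#.#.
..###.
......
..#..#
4) ##...#
#.##.#
..#..#
....##
..#.#.
..#.#.
......

15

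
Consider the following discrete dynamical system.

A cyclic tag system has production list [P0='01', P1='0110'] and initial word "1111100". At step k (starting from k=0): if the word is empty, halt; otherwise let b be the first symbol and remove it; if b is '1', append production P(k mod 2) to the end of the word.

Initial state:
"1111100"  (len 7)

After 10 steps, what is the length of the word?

step 0: "1111100"  (len 7)
step 1: "11110001"  (len 8)
step 2: "11100010110"  (len 11)
step 3: "110001011001"  (len 12)
step 4: "100010110010110"  (len 15)
step 5: "0001011001011001"  (len 16)
step 6: "001011001011001"  (len 15)
step 7: "01011001011001"  (len 14)
step 8: "1011001011001"  (len 13)
step 9: "01100101100101"  (len 14)
step 10: "1100101100101"  (len 13)

13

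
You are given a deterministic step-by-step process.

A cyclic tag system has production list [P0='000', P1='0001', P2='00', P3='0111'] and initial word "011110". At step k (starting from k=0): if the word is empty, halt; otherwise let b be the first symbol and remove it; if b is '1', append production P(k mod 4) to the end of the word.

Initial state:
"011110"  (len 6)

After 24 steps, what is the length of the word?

11

k=0  "011110"  (len 6)
k=1  "11110"  (len 5)
k=2  "11100001"  (len 8)
k=3  "110000100"  (len 9)
k=4  "100001000111"  (len 12)
k=5  "00001000111000"  (len 14)
k=6  "0001000111000"  (len 13)
k=7  "001000111000"  (len 12)
k=8  "01000111000"  (len 11)
k=9  "1000111000"  (len 10)
k=10  "0001110000001"  (len 13)
k=11  "001110000001"  (len 12)
k=12  "01110000001"  (len 11)
k=13  "1110000001"  (len 10)
k=14  "1100000010001"  (len 13)
k=15  "10000001000100"  (len 14)
k=16  "00000010001000111"  (len 17)
k=17  "0000010001000111"  (len 16)
k=18  "000010001000111"  (len 15)
k=19  "00010001000111"  (len 14)
k=20  "0010001000111"  (len 13)
k=21  "010001000111"  (len 12)
k=22  "10001000111"  (len 11)
k=23  "000100011100"  (len 12)
k=24  "00100011100"  (len 11)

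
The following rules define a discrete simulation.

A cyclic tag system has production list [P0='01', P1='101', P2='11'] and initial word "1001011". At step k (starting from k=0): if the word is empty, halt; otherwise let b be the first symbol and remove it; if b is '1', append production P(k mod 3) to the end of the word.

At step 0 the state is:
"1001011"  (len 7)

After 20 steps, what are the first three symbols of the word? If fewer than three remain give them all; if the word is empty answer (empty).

110

0) "1001011"  (len 7)
1) "00101101"  (len 8)
2) "0101101"  (len 7)
3) "101101"  (len 6)
4) "0110101"  (len 7)
5) "110101"  (len 6)
6) "1010111"  (len 7)
7) "01011101"  (len 8)
8) "1011101"  (len 7)
9) "01110111"  (len 8)
10) "1110111"  (len 7)
11) "110111101"  (len 9)
12) "1011110111"  (len 10)
13) "01111011101"  (len 11)
14) "1111011101"  (len 10)
15) "11101110111"  (len 11)
16) "110111011101"  (len 12)
17) "10111011101101"  (len 14)
18) "011101110110111"  (len 15)
19) "11101110110111"  (len 14)
20) "1101110110111101"  (len 16)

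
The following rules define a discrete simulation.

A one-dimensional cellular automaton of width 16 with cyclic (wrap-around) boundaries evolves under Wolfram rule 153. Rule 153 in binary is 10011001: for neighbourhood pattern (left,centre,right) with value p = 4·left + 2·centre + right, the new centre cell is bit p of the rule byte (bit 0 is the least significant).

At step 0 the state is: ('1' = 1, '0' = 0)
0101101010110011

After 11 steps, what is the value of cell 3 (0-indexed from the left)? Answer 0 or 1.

0

k=0  0101101010110011
k=1  0001000000101010
k=2  1100111110000001
k=3  1010111101111101
k=4  0000111001111001
k=5  1110110101110100
k=6  1100100001100010
k=7  1010011101011000
k=8  0001011000010110
k=9  1100010111000101
k=10  1011000110110001
k=11  0010110100101101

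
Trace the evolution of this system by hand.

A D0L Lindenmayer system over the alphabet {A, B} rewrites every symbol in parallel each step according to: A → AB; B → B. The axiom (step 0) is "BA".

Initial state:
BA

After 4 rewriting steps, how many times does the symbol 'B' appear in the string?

5

0) BA
1) BAB
2) BABB
3) BABBB
4) BABBBB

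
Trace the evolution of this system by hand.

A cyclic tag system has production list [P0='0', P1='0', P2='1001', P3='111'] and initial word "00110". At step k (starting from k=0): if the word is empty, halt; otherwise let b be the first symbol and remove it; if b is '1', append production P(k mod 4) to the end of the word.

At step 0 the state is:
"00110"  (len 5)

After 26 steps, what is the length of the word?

step 0: "00110"  (len 5)
step 1: "0110"  (len 4)
step 2: "110"  (len 3)
step 3: "101001"  (len 6)
step 4: "01001111"  (len 8)
step 5: "1001111"  (len 7)
step 6: "0011110"  (len 7)
step 7: "011110"  (len 6)
step 8: "11110"  (len 5)
step 9: "11100"  (len 5)
step 10: "11000"  (len 5)
step 11: "10001001"  (len 8)
step 12: "0001001111"  (len 10)
step 13: "001001111"  (len 9)
step 14: "01001111"  (len 8)
step 15: "1001111"  (len 7)
step 16: "001111111"  (len 9)
step 17: "01111111"  (len 8)
step 18: "1111111"  (len 7)
step 19: "1111111001"  (len 10)
step 20: "111111001111"  (len 12)
step 21: "111110011110"  (len 12)
step 22: "111100111100"  (len 12)
step 23: "111001111001001"  (len 15)
step 24: "11001111001001111"  (len 17)
step 25: "10011110010011110"  (len 17)
step 26: "00111100100111100"  (len 17)

17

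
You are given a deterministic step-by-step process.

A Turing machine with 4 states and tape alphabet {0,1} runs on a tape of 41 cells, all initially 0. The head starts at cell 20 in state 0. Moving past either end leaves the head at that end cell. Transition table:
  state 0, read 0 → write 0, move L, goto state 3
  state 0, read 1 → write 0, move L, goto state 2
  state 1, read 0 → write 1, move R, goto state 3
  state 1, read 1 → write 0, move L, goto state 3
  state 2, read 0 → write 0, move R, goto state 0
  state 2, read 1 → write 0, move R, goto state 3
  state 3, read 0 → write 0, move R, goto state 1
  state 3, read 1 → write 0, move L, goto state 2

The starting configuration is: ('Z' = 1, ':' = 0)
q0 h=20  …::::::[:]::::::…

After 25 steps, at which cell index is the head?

k=0  q0 h=20  …::::::[:]::::::…
k=1  q3 h=19  …::::::[:]::::::…
k=2  q1 h=20  …::::::[:]::::::…
k=3  q3 h=21  …:::::Z[:]::::::…
k=4  q1 h=22  …::::Z:[:]::::::…
k=5  q3 h=23  …:::Z:Z[:]::::::…
k=6  q1 h=24  …::Z:Z:[:]::::::…
k=7  q3 h=25  …:Z:Z:Z[:]::::::…
k=8  q1 h=26  …Z:Z:Z:[:]::::::…
k=9  q3 h=27  …:Z:Z:Z[:]::::::…
k=10  q1 h=28  …Z:Z:Z:[:]::::::…
k=11  q3 h=29  …:Z:Z:Z[:]::::::…
k=12  q1 h=30  …Z:Z:Z:[:]::::::…
k=13  q3 h=31  …:Z:Z:Z[:]::::::…
k=14  q1 h=32  …Z:Z:Z:[:]::::::…
k=15  q3 h=33  …:Z:Z:Z[:]::::::…
k=16  q1 h=34  …Z:Z:Z:[:]::::::|
k=17  q3 h=35  …:Z:Z:Z[:]:::::|
k=18  q1 h=36  …Z:Z:Z:[:]::::|
k=19  q3 h=37  …:Z:Z:Z[:]:::|
k=20  q1 h=38  …Z:Z:Z:[:]::|
k=21  q3 h=39  …:Z:Z:Z[:]:|
k=22  q1 h=40  …Z:Z:Z:[:]|
k=23  q3 h=40  …Z:Z:Z:[Z]|
k=24  q2 h=39  …:Z:Z:Z[:]:|
k=25  q0 h=40  …Z:Z:Z:[:]|

40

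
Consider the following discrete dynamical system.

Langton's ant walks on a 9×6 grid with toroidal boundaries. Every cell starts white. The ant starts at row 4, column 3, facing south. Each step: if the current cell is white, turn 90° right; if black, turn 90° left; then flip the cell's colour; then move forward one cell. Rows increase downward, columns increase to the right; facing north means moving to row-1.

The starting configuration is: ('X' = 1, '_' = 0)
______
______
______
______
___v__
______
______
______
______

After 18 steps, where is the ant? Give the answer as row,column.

t=0: ______
______
______
______
___v__
______
______
______
______
t=1: ______
______
______
______
__<X__
______
______
______
______
t=2: ______
______
______
__^___
__XX__
______
______
______
______
t=3: ______
______
______
__X>__
__XX__
______
______
______
______
t=4: ______
______
______
__XX__
__Xv__
______
______
______
______
t=5: ______
______
______
__XX__
__X_>_
______
______
______
______
t=6: ______
______
______
__XX__
__X_X_
____v_
______
______
______
t=7: ______
______
______
__XX__
__X_X_
___<X_
______
______
______
t=8: ______
______
______
__XX__
__X^X_
___XX_
______
______
______
t=9: ______
______
______
__XX__
__XX>_
___XX_
______
______
______
t=10: ______
______
______
__XX^_
__XX__
___XX_
______
______
______
t=11: ______
______
______
__XXX>
__XX__
___XX_
______
______
______
t=12: ______
______
______
__XXXX
__XX_v
___XX_
______
______
______
t=13: ______
______
______
__XXXX
__XX<X
___XX_
______
______
______
t=14: ______
______
______
__XX^X
__XXXX
___XX_
______
______
______
t=15: ______
______
______
__X<_X
__XXXX
___XX_
______
______
______
t=16: ______
______
______
__X__X
__XvXX
___XX_
______
______
______
t=17: ______
______
______
__X__X
__X_>X
___XX_
______
______
______
t=18: ______
______
______
__X_^X
__X__X
___XX_
______
______
______

3,4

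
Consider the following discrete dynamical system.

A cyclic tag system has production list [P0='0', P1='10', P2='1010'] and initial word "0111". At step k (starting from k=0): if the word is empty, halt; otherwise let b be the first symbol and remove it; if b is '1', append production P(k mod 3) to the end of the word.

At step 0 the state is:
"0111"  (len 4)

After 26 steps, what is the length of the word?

10

gen 0: "0111"  (len 4)
gen 1: "111"  (len 3)
gen 2: "1110"  (len 4)
gen 3: "1101010"  (len 7)
gen 4: "1010100"  (len 7)
gen 5: "01010010"  (len 8)
gen 6: "1010010"  (len 7)
gen 7: "0100100"  (len 7)
gen 8: "100100"  (len 6)
gen 9: "001001010"  (len 9)
gen 10: "01001010"  (len 8)
gen 11: "1001010"  (len 7)
gen 12: "0010101010"  (len 10)
gen 13: "010101010"  (len 9)
gen 14: "10101010"  (len 8)
gen 15: "01010101010"  (len 11)
gen 16: "1010101010"  (len 10)
gen 17: "01010101010"  (len 11)
gen 18: "1010101010"  (len 10)
gen 19: "0101010100"  (len 10)
gen 20: "101010100"  (len 9)
gen 21: "010101001010"  (len 12)
gen 22: "10101001010"  (len 11)
gen 23: "010100101010"  (len 12)
gen 24: "10100101010"  (len 11)
gen 25: "01001010100"  (len 11)
gen 26: "1001010100"  (len 10)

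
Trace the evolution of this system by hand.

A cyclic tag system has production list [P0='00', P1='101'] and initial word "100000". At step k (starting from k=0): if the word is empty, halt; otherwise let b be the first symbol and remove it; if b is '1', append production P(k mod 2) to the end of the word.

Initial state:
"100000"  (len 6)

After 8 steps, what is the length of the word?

0

t=0: "100000"  (len 6)
t=1: "0000000"  (len 7)
t=2: "000000"  (len 6)
t=3: "00000"  (len 5)
t=4: "0000"  (len 4)
t=5: "000"  (len 3)
t=6: "00"  (len 2)
t=7: "0"  (len 1)
t=8: (halted — word empty)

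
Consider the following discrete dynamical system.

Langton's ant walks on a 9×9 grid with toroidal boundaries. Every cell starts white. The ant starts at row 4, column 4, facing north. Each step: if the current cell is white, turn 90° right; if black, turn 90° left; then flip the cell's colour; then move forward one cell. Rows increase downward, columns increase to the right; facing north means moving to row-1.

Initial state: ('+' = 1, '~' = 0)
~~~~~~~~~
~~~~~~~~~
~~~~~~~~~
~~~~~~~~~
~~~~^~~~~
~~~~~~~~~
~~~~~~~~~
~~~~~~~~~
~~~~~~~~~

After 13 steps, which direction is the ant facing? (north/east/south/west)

t=0: ~~~~~~~~~
~~~~~~~~~
~~~~~~~~~
~~~~~~~~~
~~~~^~~~~
~~~~~~~~~
~~~~~~~~~
~~~~~~~~~
~~~~~~~~~
t=1: ~~~~~~~~~
~~~~~~~~~
~~~~~~~~~
~~~~~~~~~
~~~~+>~~~
~~~~~~~~~
~~~~~~~~~
~~~~~~~~~
~~~~~~~~~
t=2: ~~~~~~~~~
~~~~~~~~~
~~~~~~~~~
~~~~~~~~~
~~~~++~~~
~~~~~v~~~
~~~~~~~~~
~~~~~~~~~
~~~~~~~~~
t=3: ~~~~~~~~~
~~~~~~~~~
~~~~~~~~~
~~~~~~~~~
~~~~++~~~
~~~~<+~~~
~~~~~~~~~
~~~~~~~~~
~~~~~~~~~
t=4: ~~~~~~~~~
~~~~~~~~~
~~~~~~~~~
~~~~~~~~~
~~~~^+~~~
~~~~++~~~
~~~~~~~~~
~~~~~~~~~
~~~~~~~~~
t=5: ~~~~~~~~~
~~~~~~~~~
~~~~~~~~~
~~~~~~~~~
~~~<~+~~~
~~~~++~~~
~~~~~~~~~
~~~~~~~~~
~~~~~~~~~
t=6: ~~~~~~~~~
~~~~~~~~~
~~~~~~~~~
~~~^~~~~~
~~~+~+~~~
~~~~++~~~
~~~~~~~~~
~~~~~~~~~
~~~~~~~~~
t=7: ~~~~~~~~~
~~~~~~~~~
~~~~~~~~~
~~~+>~~~~
~~~+~+~~~
~~~~++~~~
~~~~~~~~~
~~~~~~~~~
~~~~~~~~~
t=8: ~~~~~~~~~
~~~~~~~~~
~~~~~~~~~
~~~++~~~~
~~~+v+~~~
~~~~++~~~
~~~~~~~~~
~~~~~~~~~
~~~~~~~~~
t=9: ~~~~~~~~~
~~~~~~~~~
~~~~~~~~~
~~~++~~~~
~~~<++~~~
~~~~++~~~
~~~~~~~~~
~~~~~~~~~
~~~~~~~~~
t=10: ~~~~~~~~~
~~~~~~~~~
~~~~~~~~~
~~~++~~~~
~~~~++~~~
~~~v++~~~
~~~~~~~~~
~~~~~~~~~
~~~~~~~~~
t=11: ~~~~~~~~~
~~~~~~~~~
~~~~~~~~~
~~~++~~~~
~~~~++~~~
~~<+++~~~
~~~~~~~~~
~~~~~~~~~
~~~~~~~~~
t=12: ~~~~~~~~~
~~~~~~~~~
~~~~~~~~~
~~~++~~~~
~~^~++~~~
~~++++~~~
~~~~~~~~~
~~~~~~~~~
~~~~~~~~~
t=13: ~~~~~~~~~
~~~~~~~~~
~~~~~~~~~
~~~++~~~~
~~+>++~~~
~~++++~~~
~~~~~~~~~
~~~~~~~~~
~~~~~~~~~

east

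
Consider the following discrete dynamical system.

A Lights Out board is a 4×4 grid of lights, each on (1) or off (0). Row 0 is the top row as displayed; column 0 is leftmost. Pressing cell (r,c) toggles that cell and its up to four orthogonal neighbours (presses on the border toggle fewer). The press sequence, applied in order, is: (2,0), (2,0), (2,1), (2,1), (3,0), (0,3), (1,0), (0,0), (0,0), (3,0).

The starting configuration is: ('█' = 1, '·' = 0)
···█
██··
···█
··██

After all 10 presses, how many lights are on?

7

0) ···█
██··
···█
··██
1) ···█
·█··
██·█
█·██
2) ···█
██··
···█
··██
3) ···█
█···
████
·███
4) ···█
██··
···█
··██
5) ···█
██··
█··█
████
6) ··█·
██·█
█··█
████
7) █·█·
···█
···█
████
8) ·██·
█··█
···█
████
9) █·█·
···█
···█
████
10) █·█·
···█
█··█
··██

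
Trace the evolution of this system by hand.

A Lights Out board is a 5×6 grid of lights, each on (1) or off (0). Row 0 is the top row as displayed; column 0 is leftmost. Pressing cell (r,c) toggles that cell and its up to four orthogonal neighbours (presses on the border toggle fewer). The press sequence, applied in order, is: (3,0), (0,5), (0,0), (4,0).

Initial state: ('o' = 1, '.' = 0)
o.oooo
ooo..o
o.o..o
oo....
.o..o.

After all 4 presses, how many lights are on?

9

0) o.oooo
ooo..o
o.o..o
oo....
.o..o.
1) o.oooo
ooo..o
..o..o
......
oo..o.
2) o.oo..
ooo...
..o..o
......
oo..o.
3) .ooo..
.oo...
..o..o
......
oo..o.
4) .ooo..
.oo...
..o..o
o.....
....o.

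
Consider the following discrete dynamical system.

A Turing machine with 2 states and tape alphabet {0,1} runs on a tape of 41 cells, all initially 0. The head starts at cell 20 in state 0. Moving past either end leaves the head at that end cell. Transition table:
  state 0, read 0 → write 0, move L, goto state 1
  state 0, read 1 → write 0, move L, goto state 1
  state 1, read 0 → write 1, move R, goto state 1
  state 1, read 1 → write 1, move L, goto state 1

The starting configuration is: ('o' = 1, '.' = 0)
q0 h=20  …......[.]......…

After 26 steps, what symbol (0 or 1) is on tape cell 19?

gen 0: q0 h=20  …......[.]......…
gen 1: q1 h=19  …......[.]......…
gen 2: q1 h=20  ….....o[.]......…
gen 3: q1 h=21  …....oo[.]......…
gen 4: q1 h=22  …...ooo[.]......…
gen 5: q1 h=23  …..oooo[.]......…
gen 6: q1 h=24  ….ooooo[.]......…
gen 7: q1 h=25  …oooooo[.]......…
gen 8: q1 h=26  …oooooo[.]......…
gen 9: q1 h=27  …oooooo[.]......…
gen 10: q1 h=28  …oooooo[.]......…
gen 11: q1 h=29  …oooooo[.]......…
gen 12: q1 h=30  …oooooo[.]......…
gen 13: q1 h=31  …oooooo[.]......…
gen 14: q1 h=32  …oooooo[.]......…
gen 15: q1 h=33  …oooooo[.]......…
gen 16: q1 h=34  …oooooo[.]......|
gen 17: q1 h=35  …oooooo[.].....|
gen 18: q1 h=36  …oooooo[.]....|
gen 19: q1 h=37  …oooooo[.]...|
gen 20: q1 h=38  …oooooo[.]..|
gen 21: q1 h=39  …oooooo[.].|
gen 22: q1 h=40  …oooooo[.]|
gen 23: q1 h=40  …oooooo[o]|
gen 24: q1 h=39  …oooooo[o]o|
gen 25: q1 h=38  …oooooo[o]oo|
gen 26: q1 h=37  …oooooo[o]ooo|

1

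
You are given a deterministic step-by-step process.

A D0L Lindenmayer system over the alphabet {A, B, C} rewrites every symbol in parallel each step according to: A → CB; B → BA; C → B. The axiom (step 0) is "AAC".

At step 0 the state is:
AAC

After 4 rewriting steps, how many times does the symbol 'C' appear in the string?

5

gen 0: AAC
gen 1: CBCBB
gen 2: BBABBABA
gen 3: BABACBBABACBBACB
gen 4: BACBBACBBBABACBBACBBBABACBBBA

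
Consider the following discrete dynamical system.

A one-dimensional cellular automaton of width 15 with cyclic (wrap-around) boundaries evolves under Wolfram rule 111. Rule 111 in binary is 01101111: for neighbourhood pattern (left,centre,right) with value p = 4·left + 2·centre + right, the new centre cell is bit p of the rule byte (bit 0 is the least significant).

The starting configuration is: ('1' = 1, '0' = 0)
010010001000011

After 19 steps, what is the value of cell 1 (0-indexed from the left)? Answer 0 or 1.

1

t=0: 010010001000011
t=1: 110110111011111
t=2: 011111101110000
t=3: 110000111010111
t=4: 010111101111100
t=5: 111100111000101
t=6: 000101101011111
t=7: 011111111110001
t=8: 110000000010111
t=9: 010111111111100
t=10: 111100000000101
t=11: 000101111111111
t=12: 011111000000001
t=13: 110001011111111
t=14: 010111110000000
t=15: 111100010111111
t=16: 000101111100000
t=17: 111111000101111
t=18: 000001011111000
t=19: 111111110001011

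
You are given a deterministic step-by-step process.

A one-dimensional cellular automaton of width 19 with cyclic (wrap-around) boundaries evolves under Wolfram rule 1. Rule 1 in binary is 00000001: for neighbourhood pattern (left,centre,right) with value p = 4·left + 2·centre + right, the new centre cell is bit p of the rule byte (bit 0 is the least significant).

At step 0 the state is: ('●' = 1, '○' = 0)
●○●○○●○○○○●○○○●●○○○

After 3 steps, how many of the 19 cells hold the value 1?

4

t=0: ●○●○○●○○○○●○○○●●○○○
t=1: ○○○○○○○●●○○○●○○○○●○
t=2: ●●●●●●○○○○●○○○●●○○○
t=3: ○○○○○○○●●○○○●○○○○●○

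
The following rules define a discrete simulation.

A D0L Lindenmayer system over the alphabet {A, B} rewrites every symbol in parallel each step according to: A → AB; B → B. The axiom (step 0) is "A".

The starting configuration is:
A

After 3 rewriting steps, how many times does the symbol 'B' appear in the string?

gen 0: A
gen 1: AB
gen 2: ABB
gen 3: ABBB

3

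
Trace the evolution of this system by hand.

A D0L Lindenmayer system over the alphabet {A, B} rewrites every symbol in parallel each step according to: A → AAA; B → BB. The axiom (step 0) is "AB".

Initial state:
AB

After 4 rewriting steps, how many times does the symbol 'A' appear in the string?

81

0) AB
1) AAABB
2) AAAAAAAAABBBB
3) AAAAAAAAAAAAAAAAAAAAAAAAAAABBBBBBBB
4) AAAAAAAAAAAAAAAAAAAAAAAAAAAAAAAAAAAAAAAAAAAAAAAAAAAAAAAAAAAAAAAAAAAAAAAAAAAAAAAAABBBBBBBBBBBBBBBB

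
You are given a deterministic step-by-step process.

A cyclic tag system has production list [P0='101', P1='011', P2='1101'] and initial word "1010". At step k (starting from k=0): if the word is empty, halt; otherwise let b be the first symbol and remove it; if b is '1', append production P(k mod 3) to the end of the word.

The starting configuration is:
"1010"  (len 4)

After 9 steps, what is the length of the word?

k=0  "1010"  (len 4)
k=1  "010101"  (len 6)
k=2  "10101"  (len 5)
k=3  "01011101"  (len 8)
k=4  "1011101"  (len 7)
k=5  "011101011"  (len 9)
k=6  "11101011"  (len 8)
k=7  "1101011101"  (len 10)
k=8  "101011101011"  (len 12)
k=9  "010111010111101"  (len 15)

15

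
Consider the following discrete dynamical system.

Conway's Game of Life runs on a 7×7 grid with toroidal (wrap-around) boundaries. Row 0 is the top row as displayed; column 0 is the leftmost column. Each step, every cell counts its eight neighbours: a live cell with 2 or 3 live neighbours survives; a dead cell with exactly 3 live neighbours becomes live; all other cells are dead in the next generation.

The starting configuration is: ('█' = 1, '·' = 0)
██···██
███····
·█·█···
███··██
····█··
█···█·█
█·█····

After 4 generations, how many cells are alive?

17

t=0: ██···██
███····
·█·█···
███··██
····█··
█···█·█
█·█····
t=1: ·······
·······
···█···
███████
···██··
██·█·██
·······
t=2: ·······
·······
██·█·██
██···██
·······
█·██·██
█·····█
t=3: ·······
█·····█
·██·██·
·██·██·
··█·█··
██···█·
██···█·
t=4: ·█·····
██···██
··█·█··
·······
█·█·█·█
█·█·██·
██·····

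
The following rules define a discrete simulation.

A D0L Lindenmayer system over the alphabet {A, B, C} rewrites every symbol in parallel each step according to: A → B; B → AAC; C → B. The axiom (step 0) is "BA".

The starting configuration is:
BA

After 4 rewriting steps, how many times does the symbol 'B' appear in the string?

9

t=0: BA
t=1: AACB
t=2: BBBAAC
t=3: AACAACAACBBB
t=4: BBBBBBBBBAACAACAAC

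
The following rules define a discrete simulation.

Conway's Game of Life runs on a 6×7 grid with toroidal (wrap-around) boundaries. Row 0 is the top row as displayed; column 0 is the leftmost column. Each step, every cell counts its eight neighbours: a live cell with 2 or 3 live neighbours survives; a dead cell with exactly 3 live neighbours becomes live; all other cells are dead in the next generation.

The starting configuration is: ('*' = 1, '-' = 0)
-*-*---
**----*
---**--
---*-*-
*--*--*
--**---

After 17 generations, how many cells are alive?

0) -*-*---
**----*
---**--
---*-*-
*--*--*
--**---
1) -*-*---
**-**--
*-*****
--**-**
---*--*
**-**--
2) -------
-------
-------
-*-----
-*----*
**-**--
3) -------
-------
-------
*------
-*-----
***----
4) -*-----
-------
-------
-------
--*----
***----
5) ***----
-------
-------
-------
--*----
*-*----
6) *-*----
-*-----
-------
-------
-*-----
*-**---
7) *-**---
-*-----
-------
-------
-**----
*-**---
8) *--*---
-**----
-------
-------
-***---
*------
9) *-*----
-**----
-------
--*----
-**----
*--*---
10) *-**---
-**----
-**----
-**----
-***---
*--*---
11) *--*---
*------
*--*---
*------
*--*---
*---*--
12) **----*
**----*
**----*
**----*
**----*
**-**-*
13) -------
--*--*-
--*--*-
--*--*-
-------
-------
14) -------
-------
-******
-------
-------
-------
15) -------
--****-
--****-
--****-
-------
-------
16) ---**--
--*--*-
-*----*
--*--*-
---**--
-------
17) ---**--
--****-
-**--**
--****-
---**--
-------

16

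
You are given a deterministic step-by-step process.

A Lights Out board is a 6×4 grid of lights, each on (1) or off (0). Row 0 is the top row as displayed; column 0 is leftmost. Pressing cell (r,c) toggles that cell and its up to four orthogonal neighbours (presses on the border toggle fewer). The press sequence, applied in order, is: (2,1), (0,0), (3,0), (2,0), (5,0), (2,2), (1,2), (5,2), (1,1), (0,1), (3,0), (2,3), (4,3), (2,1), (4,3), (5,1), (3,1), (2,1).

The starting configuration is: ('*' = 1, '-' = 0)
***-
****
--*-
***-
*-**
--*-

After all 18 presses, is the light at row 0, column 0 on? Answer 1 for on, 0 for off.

t=0: ***-
****
--*-
***-
*-**
--*-
t=1: ***-
*-**
**--
*-*-
*-**
--*-
t=2: --*-
--**
**--
*-*-
*-**
--*-
t=3: --*-
--**
-*--
-**-
--**
--*-
t=4: --*-
*-**
*---
***-
--**
--*-
t=5: --*-
*-**
*---
***-
*-**
***-
t=6: --*-
*--*
****
**--
*-**
***-
t=7: ----
***-
**-*
**--
*-**
***-
t=8: ----
***-
**-*
**--
*--*
*--*
t=9: -*--
----
*--*
**--
*--*
*--*
t=10: *-*-
-*--
*--*
**--
*--*
*--*
t=11: *-*-
-*--
---*
----
---*
*--*
t=12: *-*-
-*-*
--*-
---*
---*
*--*
t=13: *-*-
-*-*
--*-
----
--*-
*---
t=14: *-*-
---*
**--
-*--
--*-
*---
t=15: *-*-
---*
**--
-*-*
---*
*--*
t=16: *-*-
---*
**--
-*-*
-*-*
-***
t=17: *-*-
---*
*---
*-**
---*
-***
t=18: *-*-
-*-*
-**-
****
---*
-***

1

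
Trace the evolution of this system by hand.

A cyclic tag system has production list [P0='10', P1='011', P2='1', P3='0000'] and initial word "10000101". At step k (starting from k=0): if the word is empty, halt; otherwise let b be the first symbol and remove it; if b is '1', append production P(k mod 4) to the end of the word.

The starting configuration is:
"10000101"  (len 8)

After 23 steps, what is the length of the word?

[0] "10000101"  (len 8)
[1] "000010110"  (len 9)
[2] "00010110"  (len 8)
[3] "0010110"  (len 7)
[4] "010110"  (len 6)
[5] "10110"  (len 5)
[6] "0110011"  (len 7)
[7] "110011"  (len 6)
[8] "100110000"  (len 9)
[9] "0011000010"  (len 10)
[10] "011000010"  (len 9)
[11] "11000010"  (len 8)
[12] "10000100000"  (len 11)
[13] "000010000010"  (len 12)
[14] "00010000010"  (len 11)
[15] "0010000010"  (len 10)
[16] "010000010"  (len 9)
[17] "10000010"  (len 8)
[18] "0000010011"  (len 10)
[19] "000010011"  (len 9)
[20] "00010011"  (len 8)
[21] "0010011"  (len 7)
[22] "010011"  (len 6)
[23] "10011"  (len 5)

5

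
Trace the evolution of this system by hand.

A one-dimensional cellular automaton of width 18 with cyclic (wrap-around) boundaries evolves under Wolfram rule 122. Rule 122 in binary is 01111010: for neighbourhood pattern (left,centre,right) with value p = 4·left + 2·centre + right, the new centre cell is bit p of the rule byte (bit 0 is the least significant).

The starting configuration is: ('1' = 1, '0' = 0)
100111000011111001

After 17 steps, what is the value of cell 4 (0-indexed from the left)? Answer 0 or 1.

[0] 100111000011111001
[1] 111101100110001111
[2] 000111111111011000
[3] 001100000001111100
[4] 011110000011000110
[5] 110011000111101111
[6] 011111101100111000
[7] 110000111111101100
[8] 111001100000111111
[9] 001111110001100000
[10] 011000011011110000
[11] 111100111110011000
[12] 100111100011111101
[13] 111100110110000111
[14] 000111111111001100
[15] 001100000001111110
[16] 011110000011000011
[17] 110011000111100111

1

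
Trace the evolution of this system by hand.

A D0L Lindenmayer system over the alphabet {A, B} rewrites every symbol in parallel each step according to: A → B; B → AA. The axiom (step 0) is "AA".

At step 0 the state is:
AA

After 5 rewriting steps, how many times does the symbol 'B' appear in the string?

8

step 0: AA
step 1: BB
step 2: AAAA
step 3: BBBB
step 4: AAAAAAAA
step 5: BBBBBBBB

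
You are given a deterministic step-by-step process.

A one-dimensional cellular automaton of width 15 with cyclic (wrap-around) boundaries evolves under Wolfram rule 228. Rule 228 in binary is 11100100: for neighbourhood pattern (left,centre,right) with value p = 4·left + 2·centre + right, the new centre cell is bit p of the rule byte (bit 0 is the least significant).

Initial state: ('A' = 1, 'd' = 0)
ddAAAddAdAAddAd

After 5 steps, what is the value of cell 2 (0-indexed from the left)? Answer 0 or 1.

0

[0] ddAAAddAdAAddAd
[1] dddAAddAAdAddAd
[2] ddddAdddAAAddAd
[3] ddddAddddAAddAd
[4] ddddAdddddAddAd
[5] ddddAdddddAddAd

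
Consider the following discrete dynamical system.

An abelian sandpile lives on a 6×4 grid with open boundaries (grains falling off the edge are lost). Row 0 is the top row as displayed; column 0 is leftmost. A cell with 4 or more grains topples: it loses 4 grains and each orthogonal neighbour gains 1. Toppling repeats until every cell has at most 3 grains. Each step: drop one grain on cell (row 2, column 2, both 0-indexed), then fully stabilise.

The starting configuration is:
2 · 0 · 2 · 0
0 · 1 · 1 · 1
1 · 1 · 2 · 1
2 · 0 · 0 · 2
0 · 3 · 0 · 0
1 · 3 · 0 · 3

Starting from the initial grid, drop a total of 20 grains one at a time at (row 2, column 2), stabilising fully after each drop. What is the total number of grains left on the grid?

k=0  2 · 0 · 2 · 0
0 · 1 · 1 · 1
1 · 1 · 2 · 1
2 · 0 · 0 · 2
0 · 3 · 0 · 0
1 · 3 · 0 · 3
k=1  2 · 0 · 2 · 0
0 · 1 · 1 · 1
1 · 1 · 3 · 1
2 · 0 · 0 · 2
0 · 3 · 0 · 0
1 · 3 · 0 · 3
k=2  2 · 0 · 2 · 0
0 · 1 · 2 · 1
1 · 2 · 0 · 2
2 · 0 · 1 · 2
0 · 3 · 0 · 0
1 · 3 · 0 · 3
k=3  2 · 0 · 2 · 0
0 · 1 · 2 · 1
1 · 2 · 1 · 2
2 · 0 · 1 · 2
0 · 3 · 0 · 0
1 · 3 · 0 · 3
k=4  2 · 0 · 2 · 0
0 · 1 · 2 · 1
1 · 2 · 2 · 2
2 · 0 · 1 · 2
0 · 3 · 0 · 0
1 · 3 · 0 · 3
k=5  2 · 0 · 2 · 0
0 · 1 · 2 · 1
1 · 2 · 3 · 2
2 · 0 · 1 · 2
0 · 3 · 0 · 0
1 · 3 · 0 · 3
k=6  2 · 0 · 2 · 0
0 · 1 · 3 · 1
1 · 3 · 0 · 3
2 · 0 · 2 · 2
0 · 3 · 0 · 0
1 · 3 · 0 · 3
k=7  2 · 0 · 2 · 0
0 · 1 · 3 · 1
1 · 3 · 1 · 3
2 · 0 · 2 · 2
0 · 3 · 0 · 0
1 · 3 · 0 · 3
k=8  2 · 0 · 2 · 0
0 · 1 · 3 · 1
1 · 3 · 2 · 3
2 · 0 · 2 · 2
0 · 3 · 0 · 0
1 · 3 · 0 · 3
k=9  2 · 0 · 2 · 0
0 · 1 · 3 · 1
1 · 3 · 3 · 3
2 · 0 · 2 · 2
0 · 3 · 0 · 0
1 · 3 · 0 · 3
k=10  2 · 0 · 3 · 0
0 · 3 · 0 · 3
2 · 0 · 3 · 0
2 · 1 · 3 · 3
0 · 3 · 0 · 0
1 · 3 · 0 · 3
k=11  2 · 0 · 3 · 0
0 · 3 · 1 · 3
2 · 1 · 1 · 2
2 · 2 · 1 · 0
0 · 3 · 1 · 1
1 · 3 · 0 · 3
k=12  2 · 0 · 3 · 0
0 · 3 · 1 · 3
2 · 1 · 2 · 2
2 · 2 · 1 · 0
0 · 3 · 1 · 1
1 · 3 · 0 · 3
k=13  2 · 0 · 3 · 0
0 · 3 · 1 · 3
2 · 1 · 3 · 2
2 · 2 · 1 · 0
0 · 3 · 1 · 1
1 · 3 · 0 · 3
k=14  2 · 0 · 3 · 0
0 · 3 · 2 · 3
2 · 2 · 0 · 3
2 · 2 · 2 · 0
0 · 3 · 1 · 1
1 · 3 · 0 · 3
k=15  2 · 0 · 3 · 0
0 · 3 · 2 · 3
2 · 2 · 1 · 3
2 · 2 · 2 · 0
0 · 3 · 1 · 1
1 · 3 · 0 · 3
k=16  2 · 0 · 3 · 0
0 · 3 · 2 · 3
2 · 2 · 2 · 3
2 · 2 · 2 · 0
0 · 3 · 1 · 1
1 · 3 · 0 · 3
k=17  2 · 0 · 3 · 0
0 · 3 · 2 · 3
2 · 2 · 3 · 3
2 · 2 · 2 · 0
0 · 3 · 1 · 1
1 · 3 · 0 · 3
k=18  2 · 2 · 0 · 2
1 · 1 · 2 · 1
3 · 0 · 3 · 1
2 · 3 · 3 · 1
0 · 3 · 1 · 1
1 · 3 · 0 · 3
k=19  2 · 2 · 0 · 2
1 · 1 · 3 · 1
3 · 2 · 1 · 2
3 · 1 · 1 · 2
1 · 1 · 3 · 1
2 · 0 · 1 · 3
k=20  2 · 2 · 0 · 2
1 · 1 · 3 · 1
3 · 2 · 2 · 2
3 · 1 · 1 · 2
1 · 1 · 3 · 1
2 · 0 · 1 · 3

40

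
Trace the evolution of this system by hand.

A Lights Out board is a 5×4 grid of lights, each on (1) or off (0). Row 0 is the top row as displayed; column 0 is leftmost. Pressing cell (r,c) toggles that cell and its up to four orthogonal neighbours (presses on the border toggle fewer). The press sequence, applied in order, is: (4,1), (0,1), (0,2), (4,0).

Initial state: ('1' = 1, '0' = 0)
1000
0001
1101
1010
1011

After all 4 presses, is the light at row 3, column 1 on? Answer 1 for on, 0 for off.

1

k=0  1000
0001
1101
1010
1011
k=1  1000
0001
1101
1110
0101
k=2  0110
0101
1101
1110
0101
k=3  0001
0111
1101
1110
0101
k=4  0001
0111
1101
0110
1001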